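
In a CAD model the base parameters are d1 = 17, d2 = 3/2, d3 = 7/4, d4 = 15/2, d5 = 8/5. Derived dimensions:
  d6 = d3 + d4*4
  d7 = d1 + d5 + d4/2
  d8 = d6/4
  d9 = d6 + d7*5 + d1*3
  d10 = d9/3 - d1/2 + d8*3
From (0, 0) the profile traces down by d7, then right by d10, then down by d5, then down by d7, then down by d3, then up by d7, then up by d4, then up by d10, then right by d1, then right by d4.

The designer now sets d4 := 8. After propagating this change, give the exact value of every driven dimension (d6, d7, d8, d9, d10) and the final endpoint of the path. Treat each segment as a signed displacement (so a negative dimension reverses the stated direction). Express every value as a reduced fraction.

Apply edit: d4 := 8
  d6 = d3 + d4*4 = 135/4
  d7 = d1 + d5 + d4/2 = 113/5
  d8 = d6/4 = 135/16
  d9 = d6 + d7*5 + d1*3 = 791/4
  d10 = d9/3 - d1/2 + d8*3 = 3971/48
Walk from origin (0, 0):
  seg 1: down by d7 = 113/5 → (0, -113/5)
  seg 2: right by d10 = 3971/48 → (3971/48, -113/5)
  seg 3: down by d5 = 8/5 → (3971/48, -121/5)
  seg 4: down by d7 = 113/5 → (3971/48, -234/5)
  seg 5: down by d3 = 7/4 → (3971/48, -971/20)
  seg 6: up by d7 = 113/5 → (3971/48, -519/20)
  seg 7: up by d4 = 8 → (3971/48, -359/20)
  seg 8: up by d10 = 3971/48 → (3971/48, 15547/240)
  seg 9: right by d1 = 17 → (4787/48, 15547/240)
  seg 10: right by d4 = 8 → (5171/48, 15547/240)

d6 = 135/4
d7 = 113/5
d8 = 135/16
d9 = 791/4
d10 = 3971/48
endpoint = (5171/48, 15547/240)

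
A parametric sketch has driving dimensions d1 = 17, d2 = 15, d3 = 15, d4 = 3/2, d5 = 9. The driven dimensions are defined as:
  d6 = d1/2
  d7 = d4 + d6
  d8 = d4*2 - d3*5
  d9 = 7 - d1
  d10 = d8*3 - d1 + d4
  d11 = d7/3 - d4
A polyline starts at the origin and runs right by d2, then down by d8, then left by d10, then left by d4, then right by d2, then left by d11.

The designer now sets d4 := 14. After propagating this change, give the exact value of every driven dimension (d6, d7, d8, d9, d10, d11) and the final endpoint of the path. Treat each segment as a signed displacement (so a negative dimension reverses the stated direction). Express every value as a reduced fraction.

d6 = 17/2
d7 = 45/2
d8 = -47
d9 = -10
d10 = -144
d11 = -13/2
endpoint = (333/2, 47)

Apply edit: d4 := 14
  d6 = d1/2 = 17/2
  d7 = d4 + d6 = 45/2
  d8 = d4*2 - d3*5 = -47
  d9 = 7 - d1 = -10
  d10 = d8*3 - d1 + d4 = -144
  d11 = d7/3 - d4 = -13/2
Walk from origin (0, 0):
  seg 1: right by d2 = 15 → (15, 0)
  seg 2: down by d8 = -47 → (15, 47)
  seg 3: left by d10 = -144 → (159, 47)
  seg 4: left by d4 = 14 → (145, 47)
  seg 5: right by d2 = 15 → (160, 47)
  seg 6: left by d11 = -13/2 → (333/2, 47)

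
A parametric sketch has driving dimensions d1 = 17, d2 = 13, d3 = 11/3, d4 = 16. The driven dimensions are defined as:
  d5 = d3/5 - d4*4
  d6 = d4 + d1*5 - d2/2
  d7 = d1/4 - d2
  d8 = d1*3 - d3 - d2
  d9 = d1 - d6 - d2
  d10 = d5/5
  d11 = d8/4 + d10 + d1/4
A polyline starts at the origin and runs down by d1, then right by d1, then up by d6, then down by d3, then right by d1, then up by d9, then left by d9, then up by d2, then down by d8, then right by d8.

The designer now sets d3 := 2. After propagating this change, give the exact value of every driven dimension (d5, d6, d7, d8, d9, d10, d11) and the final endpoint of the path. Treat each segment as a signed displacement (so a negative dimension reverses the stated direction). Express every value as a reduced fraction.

Apply edit: d3 := 2
  d5 = d3/5 - d4*4 = -318/5
  d6 = d4 + d1*5 - d2/2 = 189/2
  d7 = d1/4 - d2 = -35/4
  d8 = d1*3 - d3 - d2 = 36
  d9 = d1 - d6 - d2 = -181/2
  d10 = d5/5 = -318/25
  d11 = d8/4 + d10 + d1/4 = 53/100
Walk from origin (0, 0):
  seg 1: down by d1 = 17 → (0, -17)
  seg 2: right by d1 = 17 → (17, -17)
  seg 3: up by d6 = 189/2 → (17, 155/2)
  seg 4: down by d3 = 2 → (17, 151/2)
  seg 5: right by d1 = 17 → (34, 151/2)
  seg 6: up by d9 = -181/2 → (34, -15)
  seg 7: left by d9 = -181/2 → (249/2, -15)
  seg 8: up by d2 = 13 → (249/2, -2)
  seg 9: down by d8 = 36 → (249/2, -38)
  seg 10: right by d8 = 36 → (321/2, -38)

d5 = -318/5
d6 = 189/2
d7 = -35/4
d8 = 36
d9 = -181/2
d10 = -318/25
d11 = 53/100
endpoint = (321/2, -38)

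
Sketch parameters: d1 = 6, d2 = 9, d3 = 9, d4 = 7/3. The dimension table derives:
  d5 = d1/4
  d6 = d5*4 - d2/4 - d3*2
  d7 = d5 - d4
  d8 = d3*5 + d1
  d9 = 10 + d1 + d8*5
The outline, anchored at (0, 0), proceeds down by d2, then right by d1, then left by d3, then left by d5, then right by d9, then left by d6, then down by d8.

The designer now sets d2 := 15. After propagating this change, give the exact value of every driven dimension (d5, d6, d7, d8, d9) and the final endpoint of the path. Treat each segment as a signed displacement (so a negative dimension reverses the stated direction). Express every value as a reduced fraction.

d5 = 3/2
d6 = -63/4
d7 = -5/6
d8 = 51
d9 = 271
endpoint = (1129/4, -66)

Apply edit: d2 := 15
  d5 = d1/4 = 3/2
  d6 = d5*4 - d2/4 - d3*2 = -63/4
  d7 = d5 - d4 = -5/6
  d8 = d3*5 + d1 = 51
  d9 = 10 + d1 + d8*5 = 271
Walk from origin (0, 0):
  seg 1: down by d2 = 15 → (0, -15)
  seg 2: right by d1 = 6 → (6, -15)
  seg 3: left by d3 = 9 → (-3, -15)
  seg 4: left by d5 = 3/2 → (-9/2, -15)
  seg 5: right by d9 = 271 → (533/2, -15)
  seg 6: left by d6 = -63/4 → (1129/4, -15)
  seg 7: down by d8 = 51 → (1129/4, -66)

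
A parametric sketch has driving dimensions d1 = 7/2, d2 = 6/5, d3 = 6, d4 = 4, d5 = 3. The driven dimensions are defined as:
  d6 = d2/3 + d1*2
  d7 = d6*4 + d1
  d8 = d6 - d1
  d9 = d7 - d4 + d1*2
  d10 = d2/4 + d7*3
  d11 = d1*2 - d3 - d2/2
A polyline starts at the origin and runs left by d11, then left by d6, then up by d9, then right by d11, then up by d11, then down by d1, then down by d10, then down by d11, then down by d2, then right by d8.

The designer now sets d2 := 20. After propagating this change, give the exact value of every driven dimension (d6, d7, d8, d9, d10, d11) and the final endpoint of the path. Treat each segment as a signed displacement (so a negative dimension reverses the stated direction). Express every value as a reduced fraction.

Apply edit: d2 := 20
  d6 = d2/3 + d1*2 = 41/3
  d7 = d6*4 + d1 = 349/6
  d8 = d6 - d1 = 61/6
  d9 = d7 - d4 + d1*2 = 367/6
  d10 = d2/4 + d7*3 = 359/2
  d11 = d1*2 - d3 - d2/2 = -9
Walk from origin (0, 0):
  seg 1: left by d11 = -9 → (9, 0)
  seg 2: left by d6 = 41/3 → (-14/3, 0)
  seg 3: up by d9 = 367/6 → (-14/3, 367/6)
  seg 4: right by d11 = -9 → (-41/3, 367/6)
  seg 5: up by d11 = -9 → (-41/3, 313/6)
  seg 6: down by d1 = 7/2 → (-41/3, 146/3)
  seg 7: down by d10 = 359/2 → (-41/3, -785/6)
  seg 8: down by d11 = -9 → (-41/3, -731/6)
  seg 9: down by d2 = 20 → (-41/3, -851/6)
  seg 10: right by d8 = 61/6 → (-7/2, -851/6)

d6 = 41/3
d7 = 349/6
d8 = 61/6
d9 = 367/6
d10 = 359/2
d11 = -9
endpoint = (-7/2, -851/6)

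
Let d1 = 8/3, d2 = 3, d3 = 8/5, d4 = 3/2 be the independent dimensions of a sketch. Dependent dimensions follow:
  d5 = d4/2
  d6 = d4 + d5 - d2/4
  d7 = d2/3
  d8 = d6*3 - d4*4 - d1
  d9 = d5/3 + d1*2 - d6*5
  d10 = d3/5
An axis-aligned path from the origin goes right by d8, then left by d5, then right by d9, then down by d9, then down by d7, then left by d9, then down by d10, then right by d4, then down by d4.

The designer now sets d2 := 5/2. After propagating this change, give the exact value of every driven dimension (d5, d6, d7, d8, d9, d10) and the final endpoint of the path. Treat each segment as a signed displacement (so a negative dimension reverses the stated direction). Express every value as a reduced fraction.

Apply edit: d2 := 5/2
  d5 = d4/2 = 3/4
  d6 = d4 + d5 - d2/4 = 13/8
  d7 = d2/3 = 5/6
  d8 = d6*3 - d4*4 - d1 = -91/24
  d9 = d5/3 + d1*2 - d6*5 = -61/24
  d10 = d3/5 = 8/25
Walk from origin (0, 0):
  seg 1: right by d8 = -91/24 → (-91/24, 0)
  seg 2: left by d5 = 3/4 → (-109/24, 0)
  seg 3: right by d9 = -61/24 → (-85/12, 0)
  seg 4: down by d9 = -61/24 → (-85/12, 61/24)
  seg 5: down by d7 = 5/6 → (-85/12, 41/24)
  seg 6: left by d9 = -61/24 → (-109/24, 41/24)
  seg 7: down by d10 = 8/25 → (-109/24, 833/600)
  seg 8: right by d4 = 3/2 → (-73/24, 833/600)
  seg 9: down by d4 = 3/2 → (-73/24, -67/600)

d5 = 3/4
d6 = 13/8
d7 = 5/6
d8 = -91/24
d9 = -61/24
d10 = 8/25
endpoint = (-73/24, -67/600)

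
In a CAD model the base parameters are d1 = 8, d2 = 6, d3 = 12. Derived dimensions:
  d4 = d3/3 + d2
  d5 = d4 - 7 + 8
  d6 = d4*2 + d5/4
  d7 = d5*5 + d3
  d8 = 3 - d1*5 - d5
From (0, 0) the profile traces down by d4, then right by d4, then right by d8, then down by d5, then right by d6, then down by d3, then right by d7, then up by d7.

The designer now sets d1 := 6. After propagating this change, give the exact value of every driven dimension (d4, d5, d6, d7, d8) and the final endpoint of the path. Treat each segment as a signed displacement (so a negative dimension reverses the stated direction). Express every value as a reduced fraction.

d4 = 10
d5 = 11
d6 = 91/4
d7 = 67
d8 = -38
endpoint = (247/4, 34)

Apply edit: d1 := 6
  d4 = d3/3 + d2 = 10
  d5 = d4 - 7 + 8 = 11
  d6 = d4*2 + d5/4 = 91/4
  d7 = d5*5 + d3 = 67
  d8 = 3 - d1*5 - d5 = -38
Walk from origin (0, 0):
  seg 1: down by d4 = 10 → (0, -10)
  seg 2: right by d4 = 10 → (10, -10)
  seg 3: right by d8 = -38 → (-28, -10)
  seg 4: down by d5 = 11 → (-28, -21)
  seg 5: right by d6 = 91/4 → (-21/4, -21)
  seg 6: down by d3 = 12 → (-21/4, -33)
  seg 7: right by d7 = 67 → (247/4, -33)
  seg 8: up by d7 = 67 → (247/4, 34)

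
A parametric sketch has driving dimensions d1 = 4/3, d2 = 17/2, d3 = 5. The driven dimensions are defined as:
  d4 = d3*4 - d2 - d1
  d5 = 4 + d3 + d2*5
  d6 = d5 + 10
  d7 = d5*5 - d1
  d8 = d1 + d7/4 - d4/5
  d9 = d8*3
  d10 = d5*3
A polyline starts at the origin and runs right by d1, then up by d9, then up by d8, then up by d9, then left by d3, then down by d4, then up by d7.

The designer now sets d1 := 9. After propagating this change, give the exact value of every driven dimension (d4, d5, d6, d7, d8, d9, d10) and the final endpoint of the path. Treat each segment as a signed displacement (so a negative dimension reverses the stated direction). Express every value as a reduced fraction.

Apply edit: d1 := 9
  d4 = d3*4 - d2 - d1 = 5/2
  d5 = 4 + d3 + d2*5 = 103/2
  d6 = d5 + 10 = 123/2
  d7 = d5*5 - d1 = 497/2
  d8 = d1 + d7/4 - d4/5 = 565/8
  d9 = d8*3 = 1695/8
  d10 = d5*3 = 309/2
Walk from origin (0, 0):
  seg 1: right by d1 = 9 → (9, 0)
  seg 2: up by d9 = 1695/8 → (9, 1695/8)
  seg 3: up by d8 = 565/8 → (9, 565/2)
  seg 4: up by d9 = 1695/8 → (9, 3955/8)
  seg 5: left by d3 = 5 → (4, 3955/8)
  seg 6: down by d4 = 5/2 → (4, 3935/8)
  seg 7: up by d7 = 497/2 → (4, 5923/8)

d4 = 5/2
d5 = 103/2
d6 = 123/2
d7 = 497/2
d8 = 565/8
d9 = 1695/8
d10 = 309/2
endpoint = (4, 5923/8)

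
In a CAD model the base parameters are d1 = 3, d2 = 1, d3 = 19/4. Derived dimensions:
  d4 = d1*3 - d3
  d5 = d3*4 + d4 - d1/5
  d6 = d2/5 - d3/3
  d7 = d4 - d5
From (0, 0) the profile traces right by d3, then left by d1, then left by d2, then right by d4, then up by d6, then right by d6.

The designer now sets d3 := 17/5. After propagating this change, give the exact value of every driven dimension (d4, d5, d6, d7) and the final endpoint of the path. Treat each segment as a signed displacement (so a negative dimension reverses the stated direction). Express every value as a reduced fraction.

d4 = 28/5
d5 = 93/5
d6 = -14/15
d7 = -13
endpoint = (61/15, -14/15)

Apply edit: d3 := 17/5
  d4 = d1*3 - d3 = 28/5
  d5 = d3*4 + d4 - d1/5 = 93/5
  d6 = d2/5 - d3/3 = -14/15
  d7 = d4 - d5 = -13
Walk from origin (0, 0):
  seg 1: right by d3 = 17/5 → (17/5, 0)
  seg 2: left by d1 = 3 → (2/5, 0)
  seg 3: left by d2 = 1 → (-3/5, 0)
  seg 4: right by d4 = 28/5 → (5, 0)
  seg 5: up by d6 = -14/15 → (5, -14/15)
  seg 6: right by d6 = -14/15 → (61/15, -14/15)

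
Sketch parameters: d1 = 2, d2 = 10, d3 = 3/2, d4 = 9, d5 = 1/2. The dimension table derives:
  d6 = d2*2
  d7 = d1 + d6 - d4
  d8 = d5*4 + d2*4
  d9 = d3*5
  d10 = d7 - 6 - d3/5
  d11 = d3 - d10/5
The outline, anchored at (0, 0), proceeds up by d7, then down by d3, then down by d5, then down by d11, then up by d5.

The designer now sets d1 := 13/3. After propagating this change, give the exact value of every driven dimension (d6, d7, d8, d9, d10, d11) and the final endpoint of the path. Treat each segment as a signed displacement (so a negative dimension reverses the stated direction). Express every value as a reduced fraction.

Apply edit: d1 := 13/3
  d6 = d2*2 = 20
  d7 = d1 + d6 - d4 = 46/3
  d8 = d5*4 + d2*4 = 42
  d9 = d3*5 = 15/2
  d10 = d7 - 6 - d3/5 = 271/30
  d11 = d3 - d10/5 = -23/75
Walk from origin (0, 0):
  seg 1: up by d7 = 46/3 → (0, 46/3)
  seg 2: down by d3 = 3/2 → (0, 83/6)
  seg 3: down by d5 = 1/2 → (0, 40/3)
  seg 4: down by d11 = -23/75 → (0, 341/25)
  seg 5: up by d5 = 1/2 → (0, 707/50)

d6 = 20
d7 = 46/3
d8 = 42
d9 = 15/2
d10 = 271/30
d11 = -23/75
endpoint = (0, 707/50)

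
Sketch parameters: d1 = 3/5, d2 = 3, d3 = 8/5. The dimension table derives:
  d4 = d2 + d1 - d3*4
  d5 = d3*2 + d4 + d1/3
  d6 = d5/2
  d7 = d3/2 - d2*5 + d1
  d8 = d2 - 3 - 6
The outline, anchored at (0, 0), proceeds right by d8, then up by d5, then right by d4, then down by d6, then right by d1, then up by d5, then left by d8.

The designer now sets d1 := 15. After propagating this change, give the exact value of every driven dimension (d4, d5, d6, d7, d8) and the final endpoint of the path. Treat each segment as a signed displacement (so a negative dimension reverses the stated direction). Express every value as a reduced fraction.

d4 = 58/5
d5 = 99/5
d6 = 99/10
d7 = 4/5
d8 = -6
endpoint = (133/5, 297/10)

Apply edit: d1 := 15
  d4 = d2 + d1 - d3*4 = 58/5
  d5 = d3*2 + d4 + d1/3 = 99/5
  d6 = d5/2 = 99/10
  d7 = d3/2 - d2*5 + d1 = 4/5
  d8 = d2 - 3 - 6 = -6
Walk from origin (0, 0):
  seg 1: right by d8 = -6 → (-6, 0)
  seg 2: up by d5 = 99/5 → (-6, 99/5)
  seg 3: right by d4 = 58/5 → (28/5, 99/5)
  seg 4: down by d6 = 99/10 → (28/5, 99/10)
  seg 5: right by d1 = 15 → (103/5, 99/10)
  seg 6: up by d5 = 99/5 → (103/5, 297/10)
  seg 7: left by d8 = -6 → (133/5, 297/10)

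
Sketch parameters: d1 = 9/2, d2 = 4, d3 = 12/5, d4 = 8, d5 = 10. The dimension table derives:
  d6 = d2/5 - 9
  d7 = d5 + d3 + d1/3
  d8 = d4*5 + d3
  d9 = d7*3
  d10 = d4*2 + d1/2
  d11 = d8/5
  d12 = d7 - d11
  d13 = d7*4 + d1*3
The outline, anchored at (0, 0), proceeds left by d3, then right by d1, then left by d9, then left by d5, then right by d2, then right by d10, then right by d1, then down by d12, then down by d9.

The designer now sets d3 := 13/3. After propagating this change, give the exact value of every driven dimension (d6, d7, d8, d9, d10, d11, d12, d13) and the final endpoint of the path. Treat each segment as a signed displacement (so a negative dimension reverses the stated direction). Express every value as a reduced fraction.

d6 = -41/5
d7 = 95/6
d8 = 133/3
d9 = 95/2
d10 = 73/4
d11 = 133/15
d12 = 209/30
d13 = 461/6
endpoint = (-367/12, -817/15)

Apply edit: d3 := 13/3
  d6 = d2/5 - 9 = -41/5
  d7 = d5 + d3 + d1/3 = 95/6
  d8 = d4*5 + d3 = 133/3
  d9 = d7*3 = 95/2
  d10 = d4*2 + d1/2 = 73/4
  d11 = d8/5 = 133/15
  d12 = d7 - d11 = 209/30
  d13 = d7*4 + d1*3 = 461/6
Walk from origin (0, 0):
  seg 1: left by d3 = 13/3 → (-13/3, 0)
  seg 2: right by d1 = 9/2 → (1/6, 0)
  seg 3: left by d9 = 95/2 → (-142/3, 0)
  seg 4: left by d5 = 10 → (-172/3, 0)
  seg 5: right by d2 = 4 → (-160/3, 0)
  seg 6: right by d10 = 73/4 → (-421/12, 0)
  seg 7: right by d1 = 9/2 → (-367/12, 0)
  seg 8: down by d12 = 209/30 → (-367/12, -209/30)
  seg 9: down by d9 = 95/2 → (-367/12, -817/15)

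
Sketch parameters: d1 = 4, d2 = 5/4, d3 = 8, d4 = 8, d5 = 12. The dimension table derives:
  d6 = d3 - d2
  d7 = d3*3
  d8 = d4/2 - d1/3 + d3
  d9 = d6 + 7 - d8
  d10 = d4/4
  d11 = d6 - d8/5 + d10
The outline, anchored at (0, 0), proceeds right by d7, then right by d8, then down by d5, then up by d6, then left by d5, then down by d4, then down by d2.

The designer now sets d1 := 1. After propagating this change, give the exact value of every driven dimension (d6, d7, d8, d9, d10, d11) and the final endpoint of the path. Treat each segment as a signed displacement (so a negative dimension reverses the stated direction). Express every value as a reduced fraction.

d6 = 27/4
d7 = 24
d8 = 35/3
d9 = 25/12
d10 = 2
d11 = 77/12
endpoint = (71/3, -29/2)

Apply edit: d1 := 1
  d6 = d3 - d2 = 27/4
  d7 = d3*3 = 24
  d8 = d4/2 - d1/3 + d3 = 35/3
  d9 = d6 + 7 - d8 = 25/12
  d10 = d4/4 = 2
  d11 = d6 - d8/5 + d10 = 77/12
Walk from origin (0, 0):
  seg 1: right by d7 = 24 → (24, 0)
  seg 2: right by d8 = 35/3 → (107/3, 0)
  seg 3: down by d5 = 12 → (107/3, -12)
  seg 4: up by d6 = 27/4 → (107/3, -21/4)
  seg 5: left by d5 = 12 → (71/3, -21/4)
  seg 6: down by d4 = 8 → (71/3, -53/4)
  seg 7: down by d2 = 5/4 → (71/3, -29/2)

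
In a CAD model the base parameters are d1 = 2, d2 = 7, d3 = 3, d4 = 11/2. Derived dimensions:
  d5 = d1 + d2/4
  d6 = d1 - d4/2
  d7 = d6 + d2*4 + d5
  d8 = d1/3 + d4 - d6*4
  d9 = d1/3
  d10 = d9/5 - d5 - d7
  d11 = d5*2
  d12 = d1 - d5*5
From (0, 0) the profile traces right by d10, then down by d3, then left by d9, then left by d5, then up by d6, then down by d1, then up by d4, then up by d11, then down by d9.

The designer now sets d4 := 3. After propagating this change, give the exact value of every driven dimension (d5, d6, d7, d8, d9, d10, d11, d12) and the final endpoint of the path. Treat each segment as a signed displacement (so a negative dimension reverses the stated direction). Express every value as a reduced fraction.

Apply edit: d4 := 3
  d5 = d1 + d2/4 = 15/4
  d6 = d1 - d4/2 = 1/2
  d7 = d6 + d2*4 + d5 = 129/4
  d8 = d1/3 + d4 - d6*4 = 5/3
  d9 = d1/3 = 2/3
  d10 = d9/5 - d5 - d7 = -538/15
  d11 = d5*2 = 15/2
  d12 = d1 - d5*5 = -67/4
Walk from origin (0, 0):
  seg 1: right by d10 = -538/15 → (-538/15, 0)
  seg 2: down by d3 = 3 → (-538/15, -3)
  seg 3: left by d9 = 2/3 → (-548/15, -3)
  seg 4: left by d5 = 15/4 → (-2417/60, -3)
  seg 5: up by d6 = 1/2 → (-2417/60, -5/2)
  seg 6: down by d1 = 2 → (-2417/60, -9/2)
  seg 7: up by d4 = 3 → (-2417/60, -3/2)
  seg 8: up by d11 = 15/2 → (-2417/60, 6)
  seg 9: down by d9 = 2/3 → (-2417/60, 16/3)

d5 = 15/4
d6 = 1/2
d7 = 129/4
d8 = 5/3
d9 = 2/3
d10 = -538/15
d11 = 15/2
d12 = -67/4
endpoint = (-2417/60, 16/3)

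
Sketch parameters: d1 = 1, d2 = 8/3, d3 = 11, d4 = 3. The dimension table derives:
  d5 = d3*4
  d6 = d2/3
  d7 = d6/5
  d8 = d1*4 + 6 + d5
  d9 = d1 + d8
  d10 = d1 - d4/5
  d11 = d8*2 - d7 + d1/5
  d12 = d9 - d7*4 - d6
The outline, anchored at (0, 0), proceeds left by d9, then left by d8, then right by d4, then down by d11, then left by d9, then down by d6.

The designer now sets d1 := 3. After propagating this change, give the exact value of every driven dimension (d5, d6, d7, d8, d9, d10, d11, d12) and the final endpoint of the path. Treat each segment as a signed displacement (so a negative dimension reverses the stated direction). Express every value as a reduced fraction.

Apply edit: d1 := 3
  d5 = d3*4 = 44
  d6 = d2/3 = 8/9
  d7 = d6/5 = 8/45
  d8 = d1*4 + 6 + d5 = 62
  d9 = d1 + d8 = 65
  d10 = d1 - d4/5 = 12/5
  d11 = d8*2 - d7 + d1/5 = 5599/45
  d12 = d9 - d7*4 - d6 = 317/5
Walk from origin (0, 0):
  seg 1: left by d9 = 65 → (-65, 0)
  seg 2: left by d8 = 62 → (-127, 0)
  seg 3: right by d4 = 3 → (-124, 0)
  seg 4: down by d11 = 5599/45 → (-124, -5599/45)
  seg 5: left by d9 = 65 → (-189, -5599/45)
  seg 6: down by d6 = 8/9 → (-189, -5639/45)

d5 = 44
d6 = 8/9
d7 = 8/45
d8 = 62
d9 = 65
d10 = 12/5
d11 = 5599/45
d12 = 317/5
endpoint = (-189, -5639/45)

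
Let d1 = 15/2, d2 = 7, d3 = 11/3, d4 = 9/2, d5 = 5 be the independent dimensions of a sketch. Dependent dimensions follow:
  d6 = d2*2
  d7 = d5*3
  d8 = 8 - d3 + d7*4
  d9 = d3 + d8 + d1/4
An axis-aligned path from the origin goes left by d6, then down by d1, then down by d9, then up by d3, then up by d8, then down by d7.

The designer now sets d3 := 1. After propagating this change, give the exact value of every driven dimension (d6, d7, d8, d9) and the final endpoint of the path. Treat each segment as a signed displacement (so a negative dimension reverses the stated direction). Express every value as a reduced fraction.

d6 = 14
d7 = 15
d8 = 67
d9 = 559/8
endpoint = (-14, -195/8)

Apply edit: d3 := 1
  d6 = d2*2 = 14
  d7 = d5*3 = 15
  d8 = 8 - d3 + d7*4 = 67
  d9 = d3 + d8 + d1/4 = 559/8
Walk from origin (0, 0):
  seg 1: left by d6 = 14 → (-14, 0)
  seg 2: down by d1 = 15/2 → (-14, -15/2)
  seg 3: down by d9 = 559/8 → (-14, -619/8)
  seg 4: up by d3 = 1 → (-14, -611/8)
  seg 5: up by d8 = 67 → (-14, -75/8)
  seg 6: down by d7 = 15 → (-14, -195/8)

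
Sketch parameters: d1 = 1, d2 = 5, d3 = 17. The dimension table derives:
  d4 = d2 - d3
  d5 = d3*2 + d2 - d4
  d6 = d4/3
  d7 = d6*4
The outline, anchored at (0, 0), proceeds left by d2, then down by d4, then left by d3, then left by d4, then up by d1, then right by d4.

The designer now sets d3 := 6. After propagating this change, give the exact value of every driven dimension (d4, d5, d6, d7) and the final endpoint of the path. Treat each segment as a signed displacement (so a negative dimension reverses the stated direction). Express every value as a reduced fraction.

d4 = -1
d5 = 18
d6 = -1/3
d7 = -4/3
endpoint = (-11, 2)

Apply edit: d3 := 6
  d4 = d2 - d3 = -1
  d5 = d3*2 + d2 - d4 = 18
  d6 = d4/3 = -1/3
  d7 = d6*4 = -4/3
Walk from origin (0, 0):
  seg 1: left by d2 = 5 → (-5, 0)
  seg 2: down by d4 = -1 → (-5, 1)
  seg 3: left by d3 = 6 → (-11, 1)
  seg 4: left by d4 = -1 → (-10, 1)
  seg 5: up by d1 = 1 → (-10, 2)
  seg 6: right by d4 = -1 → (-11, 2)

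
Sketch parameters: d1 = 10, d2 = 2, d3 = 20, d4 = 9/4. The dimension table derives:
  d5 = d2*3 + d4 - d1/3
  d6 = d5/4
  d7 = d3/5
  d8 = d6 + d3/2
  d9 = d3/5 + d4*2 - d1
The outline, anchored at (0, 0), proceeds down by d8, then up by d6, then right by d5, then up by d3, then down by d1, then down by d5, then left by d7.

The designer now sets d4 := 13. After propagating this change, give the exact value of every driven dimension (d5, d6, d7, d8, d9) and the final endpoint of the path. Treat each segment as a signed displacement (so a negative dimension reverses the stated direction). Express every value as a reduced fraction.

Apply edit: d4 := 13
  d5 = d2*3 + d4 - d1/3 = 47/3
  d6 = d5/4 = 47/12
  d7 = d3/5 = 4
  d8 = d6 + d3/2 = 167/12
  d9 = d3/5 + d4*2 - d1 = 20
Walk from origin (0, 0):
  seg 1: down by d8 = 167/12 → (0, -167/12)
  seg 2: up by d6 = 47/12 → (0, -10)
  seg 3: right by d5 = 47/3 → (47/3, -10)
  seg 4: up by d3 = 20 → (47/3, 10)
  seg 5: down by d1 = 10 → (47/3, 0)
  seg 6: down by d5 = 47/3 → (47/3, -47/3)
  seg 7: left by d7 = 4 → (35/3, -47/3)

d5 = 47/3
d6 = 47/12
d7 = 4
d8 = 167/12
d9 = 20
endpoint = (35/3, -47/3)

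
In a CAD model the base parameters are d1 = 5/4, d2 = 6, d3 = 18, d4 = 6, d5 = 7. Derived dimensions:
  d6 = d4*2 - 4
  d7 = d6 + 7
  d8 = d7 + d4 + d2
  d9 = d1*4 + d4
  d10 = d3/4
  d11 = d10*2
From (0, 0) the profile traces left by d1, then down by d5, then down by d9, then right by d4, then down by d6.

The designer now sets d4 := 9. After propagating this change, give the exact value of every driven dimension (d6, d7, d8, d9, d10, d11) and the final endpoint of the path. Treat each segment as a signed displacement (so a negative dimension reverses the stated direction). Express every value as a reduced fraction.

d6 = 14
d7 = 21
d8 = 36
d9 = 14
d10 = 9/2
d11 = 9
endpoint = (31/4, -35)

Apply edit: d4 := 9
  d6 = d4*2 - 4 = 14
  d7 = d6 + 7 = 21
  d8 = d7 + d4 + d2 = 36
  d9 = d1*4 + d4 = 14
  d10 = d3/4 = 9/2
  d11 = d10*2 = 9
Walk from origin (0, 0):
  seg 1: left by d1 = 5/4 → (-5/4, 0)
  seg 2: down by d5 = 7 → (-5/4, -7)
  seg 3: down by d9 = 14 → (-5/4, -21)
  seg 4: right by d4 = 9 → (31/4, -21)
  seg 5: down by d6 = 14 → (31/4, -35)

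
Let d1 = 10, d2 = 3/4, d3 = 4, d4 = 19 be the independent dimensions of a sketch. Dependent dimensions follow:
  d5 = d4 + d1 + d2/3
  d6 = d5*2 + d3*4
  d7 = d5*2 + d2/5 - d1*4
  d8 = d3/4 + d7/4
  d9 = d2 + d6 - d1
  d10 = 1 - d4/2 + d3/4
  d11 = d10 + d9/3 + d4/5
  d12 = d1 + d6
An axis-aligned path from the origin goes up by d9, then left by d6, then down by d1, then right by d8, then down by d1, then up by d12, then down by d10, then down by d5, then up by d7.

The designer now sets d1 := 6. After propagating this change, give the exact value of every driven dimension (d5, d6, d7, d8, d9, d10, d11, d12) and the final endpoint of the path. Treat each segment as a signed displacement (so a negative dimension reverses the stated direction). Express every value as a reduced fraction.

d5 = 101/4
d6 = 133/2
d7 = 533/20
d8 = 613/80
d9 = 245/4
d10 = -15/2
d11 = 1003/60
d12 = 145/2
endpoint = (-4707/80, 2613/20)

Apply edit: d1 := 6
  d5 = d4 + d1 + d2/3 = 101/4
  d6 = d5*2 + d3*4 = 133/2
  d7 = d5*2 + d2/5 - d1*4 = 533/20
  d8 = d3/4 + d7/4 = 613/80
  d9 = d2 + d6 - d1 = 245/4
  d10 = 1 - d4/2 + d3/4 = -15/2
  d11 = d10 + d9/3 + d4/5 = 1003/60
  d12 = d1 + d6 = 145/2
Walk from origin (0, 0):
  seg 1: up by d9 = 245/4 → (0, 245/4)
  seg 2: left by d6 = 133/2 → (-133/2, 245/4)
  seg 3: down by d1 = 6 → (-133/2, 221/4)
  seg 4: right by d8 = 613/80 → (-4707/80, 221/4)
  seg 5: down by d1 = 6 → (-4707/80, 197/4)
  seg 6: up by d12 = 145/2 → (-4707/80, 487/4)
  seg 7: down by d10 = -15/2 → (-4707/80, 517/4)
  seg 8: down by d5 = 101/4 → (-4707/80, 104)
  seg 9: up by d7 = 533/20 → (-4707/80, 2613/20)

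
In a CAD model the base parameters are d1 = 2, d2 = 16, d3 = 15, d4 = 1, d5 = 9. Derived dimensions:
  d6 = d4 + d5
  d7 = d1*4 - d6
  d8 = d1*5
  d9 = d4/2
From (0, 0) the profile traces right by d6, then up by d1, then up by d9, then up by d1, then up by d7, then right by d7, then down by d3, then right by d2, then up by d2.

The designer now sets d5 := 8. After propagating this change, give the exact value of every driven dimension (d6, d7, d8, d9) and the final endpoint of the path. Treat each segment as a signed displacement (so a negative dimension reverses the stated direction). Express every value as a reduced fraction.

d6 = 9
d7 = -1
d8 = 10
d9 = 1/2
endpoint = (24, 9/2)

Apply edit: d5 := 8
  d6 = d4 + d5 = 9
  d7 = d1*4 - d6 = -1
  d8 = d1*5 = 10
  d9 = d4/2 = 1/2
Walk from origin (0, 0):
  seg 1: right by d6 = 9 → (9, 0)
  seg 2: up by d1 = 2 → (9, 2)
  seg 3: up by d9 = 1/2 → (9, 5/2)
  seg 4: up by d1 = 2 → (9, 9/2)
  seg 5: up by d7 = -1 → (9, 7/2)
  seg 6: right by d7 = -1 → (8, 7/2)
  seg 7: down by d3 = 15 → (8, -23/2)
  seg 8: right by d2 = 16 → (24, -23/2)
  seg 9: up by d2 = 16 → (24, 9/2)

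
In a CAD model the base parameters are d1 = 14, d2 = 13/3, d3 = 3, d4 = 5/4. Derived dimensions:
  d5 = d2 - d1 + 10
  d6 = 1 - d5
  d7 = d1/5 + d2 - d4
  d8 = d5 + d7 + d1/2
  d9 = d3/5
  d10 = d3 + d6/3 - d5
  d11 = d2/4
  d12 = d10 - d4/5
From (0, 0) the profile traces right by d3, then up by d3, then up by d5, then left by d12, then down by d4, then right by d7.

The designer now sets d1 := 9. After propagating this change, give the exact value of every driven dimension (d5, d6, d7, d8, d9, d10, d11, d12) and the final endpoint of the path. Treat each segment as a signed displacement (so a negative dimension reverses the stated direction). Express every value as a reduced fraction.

Apply edit: d1 := 9
  d5 = d2 - d1 + 10 = 16/3
  d6 = 1 - d5 = -13/3
  d7 = d1/5 + d2 - d4 = 293/60
  d8 = d5 + d7 + d1/2 = 883/60
  d9 = d3/5 = 3/5
  d10 = d3 + d6/3 - d5 = -34/9
  d11 = d2/4 = 13/12
  d12 = d10 - d4/5 = -145/36
Walk from origin (0, 0):
  seg 1: right by d3 = 3 → (3, 0)
  seg 2: up by d3 = 3 → (3, 3)
  seg 3: up by d5 = 16/3 → (3, 25/3)
  seg 4: left by d12 = -145/36 → (253/36, 25/3)
  seg 5: down by d4 = 5/4 → (253/36, 85/12)
  seg 6: right by d7 = 293/60 → (536/45, 85/12)

d5 = 16/3
d6 = -13/3
d7 = 293/60
d8 = 883/60
d9 = 3/5
d10 = -34/9
d11 = 13/12
d12 = -145/36
endpoint = (536/45, 85/12)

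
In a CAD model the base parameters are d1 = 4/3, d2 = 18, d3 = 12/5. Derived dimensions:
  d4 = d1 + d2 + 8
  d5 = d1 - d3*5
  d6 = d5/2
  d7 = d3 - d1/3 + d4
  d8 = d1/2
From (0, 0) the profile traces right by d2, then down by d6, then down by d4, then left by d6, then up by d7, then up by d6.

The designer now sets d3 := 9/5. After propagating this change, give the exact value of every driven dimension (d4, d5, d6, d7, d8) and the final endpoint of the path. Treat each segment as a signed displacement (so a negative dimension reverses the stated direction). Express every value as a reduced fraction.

d4 = 82/3
d5 = -23/3
d6 = -23/6
d7 = 1291/45
d8 = 2/3
endpoint = (131/6, 61/45)

Apply edit: d3 := 9/5
  d4 = d1 + d2 + 8 = 82/3
  d5 = d1 - d3*5 = -23/3
  d6 = d5/2 = -23/6
  d7 = d3 - d1/3 + d4 = 1291/45
  d8 = d1/2 = 2/3
Walk from origin (0, 0):
  seg 1: right by d2 = 18 → (18, 0)
  seg 2: down by d6 = -23/6 → (18, 23/6)
  seg 3: down by d4 = 82/3 → (18, -47/2)
  seg 4: left by d6 = -23/6 → (131/6, -47/2)
  seg 5: up by d7 = 1291/45 → (131/6, 467/90)
  seg 6: up by d6 = -23/6 → (131/6, 61/45)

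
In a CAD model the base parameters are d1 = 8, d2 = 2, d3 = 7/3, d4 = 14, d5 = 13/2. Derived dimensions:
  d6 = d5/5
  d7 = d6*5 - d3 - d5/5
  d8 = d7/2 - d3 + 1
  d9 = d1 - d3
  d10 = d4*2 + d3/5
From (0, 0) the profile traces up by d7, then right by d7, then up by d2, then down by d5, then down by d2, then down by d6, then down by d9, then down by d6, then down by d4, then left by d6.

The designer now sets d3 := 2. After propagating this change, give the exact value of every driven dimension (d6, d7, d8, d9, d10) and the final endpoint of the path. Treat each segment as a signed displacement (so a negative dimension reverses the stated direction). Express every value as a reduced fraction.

d6 = 13/10
d7 = 16/5
d8 = 3/5
d9 = 6
d10 = 142/5
endpoint = (19/10, -259/10)

Apply edit: d3 := 2
  d6 = d5/5 = 13/10
  d7 = d6*5 - d3 - d5/5 = 16/5
  d8 = d7/2 - d3 + 1 = 3/5
  d9 = d1 - d3 = 6
  d10 = d4*2 + d3/5 = 142/5
Walk from origin (0, 0):
  seg 1: up by d7 = 16/5 → (0, 16/5)
  seg 2: right by d7 = 16/5 → (16/5, 16/5)
  seg 3: up by d2 = 2 → (16/5, 26/5)
  seg 4: down by d5 = 13/2 → (16/5, -13/10)
  seg 5: down by d2 = 2 → (16/5, -33/10)
  seg 6: down by d6 = 13/10 → (16/5, -23/5)
  seg 7: down by d9 = 6 → (16/5, -53/5)
  seg 8: down by d6 = 13/10 → (16/5, -119/10)
  seg 9: down by d4 = 14 → (16/5, -259/10)
  seg 10: left by d6 = 13/10 → (19/10, -259/10)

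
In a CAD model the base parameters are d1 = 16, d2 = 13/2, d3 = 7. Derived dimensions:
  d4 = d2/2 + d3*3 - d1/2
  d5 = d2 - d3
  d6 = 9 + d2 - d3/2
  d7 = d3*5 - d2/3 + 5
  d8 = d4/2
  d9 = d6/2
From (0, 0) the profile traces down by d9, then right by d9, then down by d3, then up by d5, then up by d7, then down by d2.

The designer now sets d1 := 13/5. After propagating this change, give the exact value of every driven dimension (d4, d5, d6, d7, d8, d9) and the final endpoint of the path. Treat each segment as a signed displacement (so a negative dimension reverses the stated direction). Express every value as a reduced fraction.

Apply edit: d1 := 13/5
  d4 = d2/2 + d3*3 - d1/2 = 459/20
  d5 = d2 - d3 = -1/2
  d6 = 9 + d2 - d3/2 = 12
  d7 = d3*5 - d2/3 + 5 = 227/6
  d8 = d4/2 = 459/40
  d9 = d6/2 = 6
Walk from origin (0, 0):
  seg 1: down by d9 = 6 → (0, -6)
  seg 2: right by d9 = 6 → (6, -6)
  seg 3: down by d3 = 7 → (6, -13)
  seg 4: up by d5 = -1/2 → (6, -27/2)
  seg 5: up by d7 = 227/6 → (6, 73/3)
  seg 6: down by d2 = 13/2 → (6, 107/6)

d4 = 459/20
d5 = -1/2
d6 = 12
d7 = 227/6
d8 = 459/40
d9 = 6
endpoint = (6, 107/6)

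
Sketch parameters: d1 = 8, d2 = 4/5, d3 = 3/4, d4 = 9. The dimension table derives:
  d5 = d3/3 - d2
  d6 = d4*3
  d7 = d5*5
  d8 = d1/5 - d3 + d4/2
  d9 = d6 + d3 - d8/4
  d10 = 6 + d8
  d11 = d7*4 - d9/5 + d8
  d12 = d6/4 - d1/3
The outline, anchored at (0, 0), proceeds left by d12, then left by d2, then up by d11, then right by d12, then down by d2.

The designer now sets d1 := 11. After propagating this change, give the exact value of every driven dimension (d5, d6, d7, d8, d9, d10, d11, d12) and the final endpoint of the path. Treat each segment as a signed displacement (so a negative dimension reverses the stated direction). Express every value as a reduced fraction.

Apply edit: d1 := 11
  d5 = d3/3 - d2 = -11/20
  d6 = d4*3 = 27
  d7 = d5*5 = -11/4
  d8 = d1/5 - d3 + d4/2 = 119/20
  d9 = d6 + d3 - d8/4 = 2101/80
  d10 = 6 + d8 = 239/20
  d11 = d7*4 - d9/5 + d8 = -4121/400
  d12 = d6/4 - d1/3 = 37/12
Walk from origin (0, 0):
  seg 1: left by d12 = 37/12 → (-37/12, 0)
  seg 2: left by d2 = 4/5 → (-233/60, 0)
  seg 3: up by d11 = -4121/400 → (-233/60, -4121/400)
  seg 4: right by d12 = 37/12 → (-4/5, -4121/400)
  seg 5: down by d2 = 4/5 → (-4/5, -4441/400)

d5 = -11/20
d6 = 27
d7 = -11/4
d8 = 119/20
d9 = 2101/80
d10 = 239/20
d11 = -4121/400
d12 = 37/12
endpoint = (-4/5, -4441/400)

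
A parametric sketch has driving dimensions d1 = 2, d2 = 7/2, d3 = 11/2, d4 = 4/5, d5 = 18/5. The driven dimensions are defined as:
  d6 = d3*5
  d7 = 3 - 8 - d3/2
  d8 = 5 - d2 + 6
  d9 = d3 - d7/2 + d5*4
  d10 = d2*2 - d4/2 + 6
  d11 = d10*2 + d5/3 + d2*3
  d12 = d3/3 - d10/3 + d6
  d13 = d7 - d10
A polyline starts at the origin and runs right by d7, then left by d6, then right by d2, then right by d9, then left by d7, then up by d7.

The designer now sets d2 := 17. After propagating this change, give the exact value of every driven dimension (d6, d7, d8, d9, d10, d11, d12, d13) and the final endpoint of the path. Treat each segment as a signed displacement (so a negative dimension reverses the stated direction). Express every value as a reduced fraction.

d6 = 55/2
d7 = -31/4
d8 = -6
d9 = 951/40
d10 = 198/5
d11 = 657/5
d12 = 242/15
d13 = -947/20
endpoint = (531/40, -31/4)

Apply edit: d2 := 17
  d6 = d3*5 = 55/2
  d7 = 3 - 8 - d3/2 = -31/4
  d8 = 5 - d2 + 6 = -6
  d9 = d3 - d7/2 + d5*4 = 951/40
  d10 = d2*2 - d4/2 + 6 = 198/5
  d11 = d10*2 + d5/3 + d2*3 = 657/5
  d12 = d3/3 - d10/3 + d6 = 242/15
  d13 = d7 - d10 = -947/20
Walk from origin (0, 0):
  seg 1: right by d7 = -31/4 → (-31/4, 0)
  seg 2: left by d6 = 55/2 → (-141/4, 0)
  seg 3: right by d2 = 17 → (-73/4, 0)
  seg 4: right by d9 = 951/40 → (221/40, 0)
  seg 5: left by d7 = -31/4 → (531/40, 0)
  seg 6: up by d7 = -31/4 → (531/40, -31/4)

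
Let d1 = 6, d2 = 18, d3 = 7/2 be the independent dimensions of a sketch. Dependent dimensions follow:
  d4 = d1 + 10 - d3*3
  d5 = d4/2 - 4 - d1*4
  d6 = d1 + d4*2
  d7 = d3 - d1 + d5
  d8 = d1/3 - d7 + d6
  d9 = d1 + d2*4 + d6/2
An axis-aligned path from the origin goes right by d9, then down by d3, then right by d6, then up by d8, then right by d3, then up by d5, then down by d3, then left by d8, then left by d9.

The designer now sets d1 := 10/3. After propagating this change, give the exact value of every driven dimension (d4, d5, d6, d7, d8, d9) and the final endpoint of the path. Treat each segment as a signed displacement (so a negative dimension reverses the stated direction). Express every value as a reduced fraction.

d4 = 17/6
d5 = -191/12
d6 = 9
d7 = -63/4
d8 = 931/36
d9 = 479/6
endpoint = (-481/36, 53/18)

Apply edit: d1 := 10/3
  d4 = d1 + 10 - d3*3 = 17/6
  d5 = d4/2 - 4 - d1*4 = -191/12
  d6 = d1 + d4*2 = 9
  d7 = d3 - d1 + d5 = -63/4
  d8 = d1/3 - d7 + d6 = 931/36
  d9 = d1 + d2*4 + d6/2 = 479/6
Walk from origin (0, 0):
  seg 1: right by d9 = 479/6 → (479/6, 0)
  seg 2: down by d3 = 7/2 → (479/6, -7/2)
  seg 3: right by d6 = 9 → (533/6, -7/2)
  seg 4: up by d8 = 931/36 → (533/6, 805/36)
  seg 5: right by d3 = 7/2 → (277/3, 805/36)
  seg 6: up by d5 = -191/12 → (277/3, 58/9)
  seg 7: down by d3 = 7/2 → (277/3, 53/18)
  seg 8: left by d8 = 931/36 → (2393/36, 53/18)
  seg 9: left by d9 = 479/6 → (-481/36, 53/18)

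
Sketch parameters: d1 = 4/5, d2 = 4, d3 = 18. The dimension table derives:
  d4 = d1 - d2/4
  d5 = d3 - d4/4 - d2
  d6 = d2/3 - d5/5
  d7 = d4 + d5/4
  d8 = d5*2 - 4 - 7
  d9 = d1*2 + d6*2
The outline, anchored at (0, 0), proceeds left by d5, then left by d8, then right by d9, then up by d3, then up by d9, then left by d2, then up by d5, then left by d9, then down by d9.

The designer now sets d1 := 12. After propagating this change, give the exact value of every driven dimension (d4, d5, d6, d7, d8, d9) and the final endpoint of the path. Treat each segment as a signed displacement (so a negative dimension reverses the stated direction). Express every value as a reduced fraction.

Apply edit: d1 := 12
  d4 = d1 - d2/4 = 11
  d5 = d3 - d4/4 - d2 = 45/4
  d6 = d2/3 - d5/5 = -11/12
  d7 = d4 + d5/4 = 221/16
  d8 = d5*2 - 4 - 7 = 23/2
  d9 = d1*2 + d6*2 = 133/6
Walk from origin (0, 0):
  seg 1: left by d5 = 45/4 → (-45/4, 0)
  seg 2: left by d8 = 23/2 → (-91/4, 0)
  seg 3: right by d9 = 133/6 → (-7/12, 0)
  seg 4: up by d3 = 18 → (-7/12, 18)
  seg 5: up by d9 = 133/6 → (-7/12, 241/6)
  seg 6: left by d2 = 4 → (-55/12, 241/6)
  seg 7: up by d5 = 45/4 → (-55/12, 617/12)
  seg 8: left by d9 = 133/6 → (-107/4, 617/12)
  seg 9: down by d9 = 133/6 → (-107/4, 117/4)

d4 = 11
d5 = 45/4
d6 = -11/12
d7 = 221/16
d8 = 23/2
d9 = 133/6
endpoint = (-107/4, 117/4)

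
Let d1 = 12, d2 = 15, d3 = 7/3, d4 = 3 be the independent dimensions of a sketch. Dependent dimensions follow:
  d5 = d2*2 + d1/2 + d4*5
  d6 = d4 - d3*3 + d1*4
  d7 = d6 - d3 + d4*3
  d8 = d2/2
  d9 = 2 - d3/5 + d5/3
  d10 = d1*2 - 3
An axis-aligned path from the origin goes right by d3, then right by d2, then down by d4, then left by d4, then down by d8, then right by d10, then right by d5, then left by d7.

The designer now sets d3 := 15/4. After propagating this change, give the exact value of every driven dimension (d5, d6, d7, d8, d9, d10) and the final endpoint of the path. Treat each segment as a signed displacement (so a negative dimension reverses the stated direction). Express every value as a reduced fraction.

d5 = 51
d6 = 159/4
d7 = 45
d8 = 15/2
d9 = 73/4
d10 = 21
endpoint = (171/4, -21/2)

Apply edit: d3 := 15/4
  d5 = d2*2 + d1/2 + d4*5 = 51
  d6 = d4 - d3*3 + d1*4 = 159/4
  d7 = d6 - d3 + d4*3 = 45
  d8 = d2/2 = 15/2
  d9 = 2 - d3/5 + d5/3 = 73/4
  d10 = d1*2 - 3 = 21
Walk from origin (0, 0):
  seg 1: right by d3 = 15/4 → (15/4, 0)
  seg 2: right by d2 = 15 → (75/4, 0)
  seg 3: down by d4 = 3 → (75/4, -3)
  seg 4: left by d4 = 3 → (63/4, -3)
  seg 5: down by d8 = 15/2 → (63/4, -21/2)
  seg 6: right by d10 = 21 → (147/4, -21/2)
  seg 7: right by d5 = 51 → (351/4, -21/2)
  seg 8: left by d7 = 45 → (171/4, -21/2)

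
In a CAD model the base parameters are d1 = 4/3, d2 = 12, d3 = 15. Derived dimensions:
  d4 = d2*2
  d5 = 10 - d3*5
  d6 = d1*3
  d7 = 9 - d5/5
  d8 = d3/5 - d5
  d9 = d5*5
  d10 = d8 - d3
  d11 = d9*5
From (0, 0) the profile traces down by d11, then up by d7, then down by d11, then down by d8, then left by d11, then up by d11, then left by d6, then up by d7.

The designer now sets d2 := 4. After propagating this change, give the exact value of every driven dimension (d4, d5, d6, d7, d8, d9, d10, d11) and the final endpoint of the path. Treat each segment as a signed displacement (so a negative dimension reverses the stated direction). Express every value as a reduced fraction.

d4 = 8
d5 = -65
d6 = 4
d7 = 22
d8 = 68
d9 = -325
d10 = 53
d11 = -1625
endpoint = (1621, 1601)

Apply edit: d2 := 4
  d4 = d2*2 = 8
  d5 = 10 - d3*5 = -65
  d6 = d1*3 = 4
  d7 = 9 - d5/5 = 22
  d8 = d3/5 - d5 = 68
  d9 = d5*5 = -325
  d10 = d8 - d3 = 53
  d11 = d9*5 = -1625
Walk from origin (0, 0):
  seg 1: down by d11 = -1625 → (0, 1625)
  seg 2: up by d7 = 22 → (0, 1647)
  seg 3: down by d11 = -1625 → (0, 3272)
  seg 4: down by d8 = 68 → (0, 3204)
  seg 5: left by d11 = -1625 → (1625, 3204)
  seg 6: up by d11 = -1625 → (1625, 1579)
  seg 7: left by d6 = 4 → (1621, 1579)
  seg 8: up by d7 = 22 → (1621, 1601)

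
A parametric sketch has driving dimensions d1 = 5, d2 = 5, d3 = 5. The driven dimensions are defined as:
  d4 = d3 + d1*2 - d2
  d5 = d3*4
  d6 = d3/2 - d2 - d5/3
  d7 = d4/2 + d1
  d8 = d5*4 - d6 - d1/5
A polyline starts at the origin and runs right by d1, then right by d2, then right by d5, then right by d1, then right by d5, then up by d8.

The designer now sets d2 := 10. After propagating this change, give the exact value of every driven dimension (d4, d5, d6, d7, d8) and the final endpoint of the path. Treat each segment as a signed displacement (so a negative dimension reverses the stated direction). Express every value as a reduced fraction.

d4 = 5
d5 = 20
d6 = -85/6
d7 = 15/2
d8 = 559/6
endpoint = (60, 559/6)

Apply edit: d2 := 10
  d4 = d3 + d1*2 - d2 = 5
  d5 = d3*4 = 20
  d6 = d3/2 - d2 - d5/3 = -85/6
  d7 = d4/2 + d1 = 15/2
  d8 = d5*4 - d6 - d1/5 = 559/6
Walk from origin (0, 0):
  seg 1: right by d1 = 5 → (5, 0)
  seg 2: right by d2 = 10 → (15, 0)
  seg 3: right by d5 = 20 → (35, 0)
  seg 4: right by d1 = 5 → (40, 0)
  seg 5: right by d5 = 20 → (60, 0)
  seg 6: up by d8 = 559/6 → (60, 559/6)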